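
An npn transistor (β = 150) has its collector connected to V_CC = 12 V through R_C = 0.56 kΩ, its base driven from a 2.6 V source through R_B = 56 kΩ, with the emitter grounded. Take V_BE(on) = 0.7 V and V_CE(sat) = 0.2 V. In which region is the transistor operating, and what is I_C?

Assume active. Base-emitter loop: I_B = (V_BB − V_BE)/R_B = (2.6 − 0.7)/56 = 0.0339 mA.
I_C = β·I_B = 150×0.0339 = 5.09 mA.
V_CE = V_CC − I_C·R_C = 12 − 5.09×0.56 = 9.15 V > V_CE(sat), so the active-region assumption holds.

active; I_C ≈ 5.1 mA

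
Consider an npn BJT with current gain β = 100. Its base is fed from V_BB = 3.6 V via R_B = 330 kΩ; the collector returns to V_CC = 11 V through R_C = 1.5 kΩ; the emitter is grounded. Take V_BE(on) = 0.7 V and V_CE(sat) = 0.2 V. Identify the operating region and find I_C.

active; I_C ≈ 0.88 mA

Assume active. Base-emitter loop: I_B = (V_BB − V_BE)/R_B = (3.6 − 0.7)/330 = 0.00879 mA.
I_C = β·I_B = 100×0.00879 = 0.879 mA.
V_CE = V_CC − I_C·R_C = 11 − 0.879×1.5 = 9.68 V > V_CE(sat), so the active-region assumption holds.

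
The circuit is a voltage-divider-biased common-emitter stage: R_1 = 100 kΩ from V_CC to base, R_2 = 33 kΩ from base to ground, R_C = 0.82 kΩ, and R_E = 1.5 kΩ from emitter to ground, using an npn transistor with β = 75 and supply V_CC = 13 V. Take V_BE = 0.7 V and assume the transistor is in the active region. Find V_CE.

V_CE ≈ 9.8 V

Thevenize the base divider: V_Th = V_CC·R_2/(R_1+R_2) = 13×33/133 = 3.23 V, R_Th = R_1‖R_2 = 24.8 kΩ.
Base-emitter loop: V_Th = I_B·R_Th + V_BE + (β+1)I_B·R_E, so I_B = (3.23 − 0.7) / (24.8 + 76×1.5) = 0.0182 mA.
I_C = β·I_B = 75×0.0182 = 1.36 mA, and I_E = (β+1)I_B = 1.38 mA.
V_CE = V_CC − I_C·R_C − I_E·R_E = 13 − 1.36×0.82 − 1.38×1.5 = 9.81 V.
V_CE = 9.81 V > 0.2 V confirms active-region operation.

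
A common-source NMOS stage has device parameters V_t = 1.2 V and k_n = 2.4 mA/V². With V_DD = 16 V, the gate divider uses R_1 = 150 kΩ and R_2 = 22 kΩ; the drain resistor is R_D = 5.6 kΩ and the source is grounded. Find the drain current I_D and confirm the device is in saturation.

I_D ≈ 0.86 mA

V_G = V_DD·R_2/(R_1+R_2) = 16×22/172 = 2.05 V. With the source grounded, V_GS = V_G = 2.05 V.
Assume saturation: I_D = (k_n/2)(V_GS − V_t)² = (2.4/2)×(2.05 − 1.2)² = 1.2×0.847² = 0.86 mA.
V_DS = V_DD − I_D·R_D = 16 − 0.86×5.6 = 11.2 V.
Saturation requires V_DS ≥ V_GS − V_t = 0.847 V; 11.2 ≥ 0.847 ✓.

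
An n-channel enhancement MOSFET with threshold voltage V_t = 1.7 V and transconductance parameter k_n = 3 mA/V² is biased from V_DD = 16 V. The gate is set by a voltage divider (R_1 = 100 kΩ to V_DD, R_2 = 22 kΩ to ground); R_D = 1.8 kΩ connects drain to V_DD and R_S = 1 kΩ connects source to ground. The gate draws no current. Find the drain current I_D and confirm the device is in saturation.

V_G = V_DD·R_2/(R_1+R_2) = 16×22/122 = 2.89 V.
Assume saturation: I_D = (k_n/2)(V_GS − V_t)² with V_GS = V_G − I_D·R_S = 2.89 − 1·I_D.
Substituting gives 1.5·I_D² − 4.56·I_D + 2.11 = 0, with roots I_D = 0.569 or 2.47 mA.
The root I_D = 2.47 mA gives V_GS = 0.417 V ≤ V_t, so take I_D = 0.569 mA.
Then V_GS = 2.32 V and V_DS = V_DD − I_D(R_D+R_S) = 16 − 0.569×2.8 = 14.4 V.
Saturation requires V_DS ≥ V_GS − V_t = 0.616 V; 14.4 ≥ 0.616 ✓.

I_D ≈ 0.57 mA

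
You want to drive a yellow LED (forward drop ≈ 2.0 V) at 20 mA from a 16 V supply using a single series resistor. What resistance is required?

R ≈ 0.7 kΩ

The resistor drops V_S − V_D = 16 − 2.0 = 14 V at 20 mA.
R = 14 V / 20 mA = 0.7 kΩ.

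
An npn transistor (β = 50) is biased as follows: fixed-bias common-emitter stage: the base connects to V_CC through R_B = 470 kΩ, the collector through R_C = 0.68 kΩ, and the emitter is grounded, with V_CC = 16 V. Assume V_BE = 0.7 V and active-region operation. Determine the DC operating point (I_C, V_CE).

Base loop: V_CC = I_B·R_B + V_BE, so I_B = (16 − 0.7)/470 kΩ = 0.0326 mA.
In the active region I_C = β·I_B = 50 × 0.0326 = 1.63 mA.
Collector loop: V_CE = V_CC − I_C·R_C = 16 − 1.63×0.68 = 14.9 V.
Since V_CE = 14.9 V > V_CE(sat) ≈ 0.2 V, the transistor is in the active region as assumed.

I_C ≈ 1.6 mA, V_CE ≈ 15 V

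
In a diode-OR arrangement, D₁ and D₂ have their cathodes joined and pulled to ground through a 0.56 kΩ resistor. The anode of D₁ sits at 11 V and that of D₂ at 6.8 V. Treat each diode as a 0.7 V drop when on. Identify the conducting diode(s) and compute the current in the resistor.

Only D₁ conducts; I_R ≈ 18 mA

Assume both conduct. Then node N would need to be at both 11−0.7 = 10.3 V and 6.8−0.7 = 6.1 V, which is impossible.
Assume only D₁ conducts: V_N = 11 − 0.7 = 10.3 V, so I_R = 10.3/0.56 = 18.4 mA.
Check D₂: its anode-to-cathode voltage is 6.8 − 10.3 = -3.5 V < 0.7 V, so it is off. The assumption is consistent.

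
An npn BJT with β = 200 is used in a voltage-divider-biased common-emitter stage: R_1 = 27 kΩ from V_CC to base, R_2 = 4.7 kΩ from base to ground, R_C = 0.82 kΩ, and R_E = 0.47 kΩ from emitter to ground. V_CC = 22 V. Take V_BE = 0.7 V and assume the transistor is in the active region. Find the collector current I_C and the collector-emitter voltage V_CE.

I_C ≈ 5.2 mA, V_CE ≈ 15 V

Thevenize the base divider: V_Th = V_CC·R_2/(R_1+R_2) = 22×4.7/31.7 = 3.26 V, R_Th = R_1‖R_2 = 4 kΩ.
Base-emitter loop: V_Th = I_B·R_Th + V_BE + (β+1)I_B·R_E, so I_B = (3.26 − 0.7) / (4 + 201×0.47) = 0.026 mA.
I_C = β·I_B = 200×0.026 = 5.2 mA, and I_E = (β+1)I_B = 5.23 mA.
V_CE = V_CC − I_C·R_C − I_E·R_E = 22 − 5.2×0.82 − 5.23×0.47 = 15.3 V.
V_CE = 15.3 V > 0.2 V confirms active-region operation.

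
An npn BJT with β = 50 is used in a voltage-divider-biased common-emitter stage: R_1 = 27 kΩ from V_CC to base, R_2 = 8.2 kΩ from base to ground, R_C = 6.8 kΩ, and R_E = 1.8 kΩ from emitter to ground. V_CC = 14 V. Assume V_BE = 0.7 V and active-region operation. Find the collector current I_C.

Thevenize the base divider: V_Th = V_CC·R_2/(R_1+R_2) = 14×8.2/35.2 = 3.26 V, R_Th = R_1‖R_2 = 6.29 kΩ.
Base-emitter loop: V_Th = I_B·R_Th + V_BE + (β+1)I_B·R_E, so I_B = (3.26 − 0.7) / (6.29 + 51×1.8) = 0.0261 mA.
I_C = β·I_B = 50×0.0261 = 1.31 mA, and I_E = (β+1)I_B = 1.33 mA.
V_CE = V_CC − I_C·R_C − I_E·R_E = 14 − 1.31×6.8 − 1.33×1.8 = 2.72 V.
V_CE = 2.72 V > 0.2 V confirms active-region operation.

I_C ≈ 1.3 mA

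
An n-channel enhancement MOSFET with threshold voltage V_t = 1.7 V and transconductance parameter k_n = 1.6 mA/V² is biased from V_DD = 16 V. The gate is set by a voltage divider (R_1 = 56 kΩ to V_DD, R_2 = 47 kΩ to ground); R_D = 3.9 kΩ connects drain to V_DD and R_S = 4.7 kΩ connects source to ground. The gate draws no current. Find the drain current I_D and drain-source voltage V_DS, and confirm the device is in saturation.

I_D ≈ 0.96 mA, V_DS ≈ 7.8 V

V_G = V_DD·R_2/(R_1+R_2) = 16×47/103 = 7.3 V.
Assume saturation: I_D = (k_n/2)(V_GS − V_t)² with V_GS = V_G − I_D·R_S = 7.3 − 4.7·I_D.
Substituting gives 17.7·I_D² − 43.1·I_D + 25.1 = 0, with roots I_D = 0.959 or 1.48 mA.
The root I_D = 1.48 mA gives V_GS = 0.339 V ≤ V_t, so take I_D = 0.959 mA.
Then V_GS = 2.79 V and V_DS = V_DD − I_D(R_D+R_S) = 16 − 0.959×8.6 = 7.75 V.
Saturation requires V_DS ≥ V_GS − V_t = 1.09 V; 7.75 ≥ 1.09 ✓.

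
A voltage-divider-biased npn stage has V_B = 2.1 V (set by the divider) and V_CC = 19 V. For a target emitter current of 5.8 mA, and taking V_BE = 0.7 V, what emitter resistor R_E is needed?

R_E ≈ 0.24 kΩ

V_E = V_B − V_BE = 2.1 − 0.7 = 1.4 V.
R_E = V_E / I_E = 1.4 / 5.8 = 0.241 kΩ.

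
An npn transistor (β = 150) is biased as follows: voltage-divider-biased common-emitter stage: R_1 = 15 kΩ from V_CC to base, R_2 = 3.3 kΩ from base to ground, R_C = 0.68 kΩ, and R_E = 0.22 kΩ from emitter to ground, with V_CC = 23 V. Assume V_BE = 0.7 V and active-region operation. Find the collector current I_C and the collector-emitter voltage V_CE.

I_C ≈ 14 mA, V_CE ≈ 10 V

Thevenize the base divider: V_Th = V_CC·R_2/(R_1+R_2) = 23×3.3/18.3 = 4.15 V, R_Th = R_1‖R_2 = 2.7 kΩ.
Base-emitter loop: V_Th = I_B·R_Th + V_BE + (β+1)I_B·R_E, so I_B = (4.15 − 0.7) / (2.7 + 151×0.22) = 0.096 mA.
I_C = β·I_B = 150×0.096 = 14.4 mA, and I_E = (β+1)I_B = 14.5 mA.
V_CE = V_CC − I_C·R_C − I_E·R_E = 23 − 14.4×0.68 − 14.5×0.22 = 10 V.
V_CE = 10 V > 0.2 V confirms active-region operation.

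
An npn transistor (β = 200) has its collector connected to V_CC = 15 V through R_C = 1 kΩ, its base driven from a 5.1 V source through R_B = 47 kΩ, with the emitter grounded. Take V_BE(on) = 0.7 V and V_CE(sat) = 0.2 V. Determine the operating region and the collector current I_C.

Assume active: I_B = (5.1 − 0.7)/47 = 0.0936 mA, giving I_C = β·I_B = 18.7 mA.
But then V_CE = 15 − 18.7×1 = -3.72 V < V_CE(sat) = 0.2 V — impossible in the active region.
So the transistor is saturated. With V_CE = 0.2 V, I_C = (V_CC − 0.2)/R_C = 14.8/1 = 14.8 mA.
Check: β·I_B = 18.7 mA > I_C = 14.8 mA, confirming saturation.

saturation; I_C ≈ 15 mA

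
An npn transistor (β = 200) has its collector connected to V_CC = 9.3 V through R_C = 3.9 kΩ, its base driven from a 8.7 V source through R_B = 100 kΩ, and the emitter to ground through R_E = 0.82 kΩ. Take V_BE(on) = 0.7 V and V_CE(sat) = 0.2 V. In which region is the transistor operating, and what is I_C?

saturation; I_C ≈ 1.9 mA

Assume active: I_B = (8.7 − 0.7)/(100 + 201×0.82) = 0.0302 mA, I_C = β·I_B = 6.04 mA.
Then V_CE = 9.3 − 6.04×3.9 − 6.07×0.82 = -19.2 V < 0.2 V — the active assumption fails.
Re-solve with V_CE = 0.2 V. KCL at the emitter: V_E/R_E = (V_BB−0.7−V_E)/R_B + (V_CC−0.2−V_E)/R_C, giving V_E = 1.62 V.
I_C = (V_CC − 0.2 − V_E)/R_C = (9.1 − 1.62)/3.9 = 1.92 mA.
Check: I_B = (8 − 1.62)/100 = 0.0638 mA, and β·I_B = 12.8 mA > I_C, confirming saturation.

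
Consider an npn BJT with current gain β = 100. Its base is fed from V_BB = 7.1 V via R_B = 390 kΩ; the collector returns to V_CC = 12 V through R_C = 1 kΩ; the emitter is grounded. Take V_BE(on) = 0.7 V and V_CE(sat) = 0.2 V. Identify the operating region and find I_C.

Assume active. Base-emitter loop: I_B = (V_BB − V_BE)/R_B = (7.1 − 0.7)/390 = 0.0164 mA.
I_C = β·I_B = 100×0.0164 = 1.64 mA.
V_CE = V_CC − I_C·R_C = 12 − 1.64×1 = 10.4 V > V_CE(sat), so the active-region assumption holds.

active; I_C ≈ 1.6 mA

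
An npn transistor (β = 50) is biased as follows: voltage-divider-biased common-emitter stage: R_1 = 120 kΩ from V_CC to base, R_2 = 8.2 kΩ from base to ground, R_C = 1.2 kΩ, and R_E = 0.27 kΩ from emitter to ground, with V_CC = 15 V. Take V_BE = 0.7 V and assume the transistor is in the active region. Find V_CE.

V_CE ≈ 14 V

Thevenize the base divider: V_Th = V_CC·R_2/(R_1+R_2) = 15×8.2/128 = 0.959 V, R_Th = R_1‖R_2 = 7.68 kΩ.
Base-emitter loop: V_Th = I_B·R_Th + V_BE + (β+1)I_B·R_E, so I_B = (0.959 − 0.7) / (7.68 + 51×0.27) = 0.0121 mA.
I_C = β·I_B = 50×0.0121 = 0.605 mA, and I_E = (β+1)I_B = 0.617 mA.
V_CE = V_CC − I_C·R_C − I_E·R_E = 15 − 0.605×1.2 − 0.617×0.27 = 14.1 V.
V_CE = 14.1 V > 0.2 V confirms active-region operation.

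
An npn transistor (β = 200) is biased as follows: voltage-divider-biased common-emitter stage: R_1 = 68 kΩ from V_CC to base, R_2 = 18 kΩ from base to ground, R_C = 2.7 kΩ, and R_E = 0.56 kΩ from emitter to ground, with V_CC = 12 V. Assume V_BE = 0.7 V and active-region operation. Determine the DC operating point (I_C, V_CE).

Thevenize the base divider: V_Th = V_CC·R_2/(R_1+R_2) = 12×18/86 = 2.51 V, R_Th = R_1‖R_2 = 14.2 kΩ.
Base-emitter loop: V_Th = I_B·R_Th + V_BE + (β+1)I_B·R_E, so I_B = (2.51 − 0.7) / (14.2 + 201×0.56) = 0.0143 mA.
I_C = β·I_B = 200×0.0143 = 2.86 mA, and I_E = (β+1)I_B = 2.87 mA.
V_CE = V_CC − I_C·R_C − I_E·R_E = 12 − 2.86×2.7 − 2.87×0.56 = 2.68 V.
V_CE = 2.68 V > 0.2 V confirms active-region operation.

I_C ≈ 2.9 mA, V_CE ≈ 2.7 V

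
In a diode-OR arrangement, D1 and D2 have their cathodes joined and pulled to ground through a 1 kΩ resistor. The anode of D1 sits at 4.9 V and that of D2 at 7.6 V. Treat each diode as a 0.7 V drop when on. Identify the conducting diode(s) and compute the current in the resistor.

Only D2 conducts; I_R ≈ 6.9 mA

Assume both conduct. Then node N would need to be at both 4.9−0.7 = 4.2 V and 7.6−0.7 = 6.9 V, which is impossible.
Assume only D2 conducts: V_N = 7.6 − 0.7 = 6.9 V, so I_R = 6.9/1 = 6.9 mA.
Check D1: its anode-to-cathode voltage is 4.9 − 6.9 = -2 V < 0.7 V, so it is off. The assumption is consistent.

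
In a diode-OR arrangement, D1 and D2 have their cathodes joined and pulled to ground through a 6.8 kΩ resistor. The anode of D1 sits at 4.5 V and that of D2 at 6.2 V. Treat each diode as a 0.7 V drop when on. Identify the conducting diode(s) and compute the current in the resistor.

Only D2 conducts; I_R ≈ 0.81 mA

Assume both conduct. Then node N would need to be at both 4.5−0.7 = 3.8 V and 6.2−0.7 = 5.5 V, which is impossible.
Assume only D2 conducts: V_N = 6.2 − 0.7 = 5.5 V, so I_R = 5.5/6.8 = 0.809 mA.
Check D1: its anode-to-cathode voltage is 4.5 − 5.5 = -1 V < 0.7 V, so it is off. The assumption is consistent.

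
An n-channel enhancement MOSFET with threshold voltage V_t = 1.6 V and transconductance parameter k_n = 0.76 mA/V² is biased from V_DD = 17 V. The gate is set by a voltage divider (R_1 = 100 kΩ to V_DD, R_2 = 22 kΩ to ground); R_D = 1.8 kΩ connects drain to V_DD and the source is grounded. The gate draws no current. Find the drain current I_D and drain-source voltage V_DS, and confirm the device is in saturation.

I_D ≈ 0.82 mA, V_DS ≈ 16 V

V_G = V_DD·R_2/(R_1+R_2) = 17×22/122 = 3.07 V. With the source grounded, V_GS = V_G = 3.07 V.
Assume saturation: I_D = (k_n/2)(V_GS − V_t)² = (0.76/2)×(3.07 − 1.6)² = 0.38×1.47² = 0.816 mA.
V_DS = V_DD − I_D·R_D = 17 − 0.816×1.8 = 15.5 V.
Saturation requires V_DS ≥ V_GS − V_t = 1.47 V; 15.5 ≥ 1.47 ✓.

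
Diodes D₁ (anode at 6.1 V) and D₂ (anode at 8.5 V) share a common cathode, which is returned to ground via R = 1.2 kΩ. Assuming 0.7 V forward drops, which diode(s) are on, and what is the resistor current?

Assume both conduct. Then node N would need to be at both 6.1−0.7 = 5.4 V and 8.5−0.7 = 7.8 V, which is impossible.
Assume only D₂ conducts: V_N = 8.5 − 0.7 = 7.8 V, so I_R = 7.8/1.2 = 6.5 mA.
Check D₁: its anode-to-cathode voltage is 6.1 − 7.8 = -1.7 V < 0.7 V, so it is off. The assumption is consistent.

Only D₂ conducts; I_R ≈ 6.5 mA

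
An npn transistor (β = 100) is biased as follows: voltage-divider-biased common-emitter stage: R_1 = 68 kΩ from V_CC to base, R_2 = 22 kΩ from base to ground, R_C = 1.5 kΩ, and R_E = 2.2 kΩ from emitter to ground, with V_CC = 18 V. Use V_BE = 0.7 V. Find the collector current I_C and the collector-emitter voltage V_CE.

Thevenize the base divider: V_Th = V_CC·R_2/(R_1+R_2) = 18×22/90 = 4.4 V, R_Th = R_1‖R_2 = 16.6 kΩ.
Base-emitter loop: V_Th = I_B·R_Th + V_BE + (β+1)I_B·R_E, so I_B = (4.4 − 0.7) / (16.6 + 101×2.2) = 0.0155 mA.
I_C = β·I_B = 100×0.0155 = 1.55 mA, and I_E = (β+1)I_B = 1.56 mA.
V_CE = V_CC − I_C·R_C − I_E·R_E = 18 − 1.55×1.5 − 1.56×2.2 = 12.2 V.
V_CE = 12.2 V > 0.2 V confirms active-region operation.

I_C ≈ 1.5 mA, V_CE ≈ 12 V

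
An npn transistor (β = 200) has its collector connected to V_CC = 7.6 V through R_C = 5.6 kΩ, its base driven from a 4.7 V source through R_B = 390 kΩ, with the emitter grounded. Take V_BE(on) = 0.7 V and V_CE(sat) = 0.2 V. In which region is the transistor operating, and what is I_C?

saturation; I_C ≈ 1.3 mA

Assume active: I_B = (4.7 − 0.7)/390 = 0.0103 mA, giving I_C = β·I_B = 2.05 mA.
But then V_CE = 7.6 − 2.05×5.6 = -3.89 V < V_CE(sat) = 0.2 V — impossible in the active region.
So the transistor is saturated. With V_CE = 0.2 V, I_C = (V_CC − 0.2)/R_C = 7.4/5.6 = 1.32 mA.
Check: β·I_B = 2.05 mA > I_C = 1.32 mA, confirming saturation.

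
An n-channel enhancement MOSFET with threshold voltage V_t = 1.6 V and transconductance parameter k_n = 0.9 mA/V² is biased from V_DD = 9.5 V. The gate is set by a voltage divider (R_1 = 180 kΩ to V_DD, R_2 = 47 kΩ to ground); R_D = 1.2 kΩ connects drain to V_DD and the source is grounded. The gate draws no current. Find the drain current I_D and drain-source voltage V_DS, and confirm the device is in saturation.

I_D ≈ 0.061 mA, V_DS ≈ 9.4 V

V_G = V_DD·R_2/(R_1+R_2) = 9.5×47/227 = 1.97 V. With the source grounded, V_GS = V_G = 1.97 V.
Assume saturation: I_D = (k_n/2)(V_GS − V_t)² = (0.9/2)×(1.97 − 1.6)² = 0.45×0.367² = 0.0606 mA.
V_DS = V_DD − I_D·R_D = 9.5 − 0.0606×1.2 = 9.43 V.
Saturation requires V_DS ≥ V_GS − V_t = 0.367 V; 9.43 ≥ 0.367 ✓.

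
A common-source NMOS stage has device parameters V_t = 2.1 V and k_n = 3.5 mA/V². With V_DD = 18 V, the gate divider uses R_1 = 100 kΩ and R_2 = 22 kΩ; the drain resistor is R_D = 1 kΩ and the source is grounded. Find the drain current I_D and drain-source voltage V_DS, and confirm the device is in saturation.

V_G = V_DD·R_2/(R_1+R_2) = 18×22/122 = 3.25 V. With the source grounded, V_GS = V_G = 3.25 V.
Assume saturation: I_D = (k_n/2)(V_GS − V_t)² = (3.5/2)×(3.25 − 2.1)² = 1.75×1.15² = 2.3 mA.
V_DS = V_DD − I_D·R_D = 18 − 2.3×1 = 15.7 V.
Saturation requires V_DS ≥ V_GS − V_t = 1.15 V; 15.7 ≥ 1.15 ✓.

I_D ≈ 2.3 mA, V_DS ≈ 16 V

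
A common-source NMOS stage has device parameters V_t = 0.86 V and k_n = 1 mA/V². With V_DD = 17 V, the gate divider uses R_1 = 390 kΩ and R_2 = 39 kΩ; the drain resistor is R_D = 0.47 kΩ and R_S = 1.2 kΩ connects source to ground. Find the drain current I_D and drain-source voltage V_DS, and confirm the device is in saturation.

V_G = V_DD·R_2/(R_1+R_2) = 17×39/429 = 1.55 V.
Assume saturation: I_D = (k_n/2)(V_GS − V_t)² with V_GS = V_G − I_D·R_S = 1.55 − 1.2·I_D.
Substituting gives 0.72·I_D² − 1.82·I_D + 0.235 = 0, with roots I_D = 0.136 or 2.4 mA.
The root I_D = 2.4 mA gives V_GS = -1.33 V ≤ V_t, so take I_D = 0.136 mA.
Then V_GS = 1.38 V and V_DS = V_DD − I_D(R_D+R_S) = 17 − 0.136×1.67 = 16.8 V.
Saturation requires V_DS ≥ V_GS − V_t = 0.522 V; 16.8 ≥ 0.522 ✓.

I_D ≈ 0.14 mA, V_DS ≈ 17 V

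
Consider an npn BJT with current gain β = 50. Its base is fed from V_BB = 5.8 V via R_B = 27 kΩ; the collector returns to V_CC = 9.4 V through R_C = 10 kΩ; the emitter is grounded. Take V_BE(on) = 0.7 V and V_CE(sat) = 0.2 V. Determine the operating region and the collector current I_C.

Assume active: I_B = (5.8 − 0.7)/27 = 0.189 mA, giving I_C = β·I_B = 9.44 mA.
But then V_CE = 9.4 − 9.44×10 = -85 V < V_CE(sat) = 0.2 V — impossible in the active region.
So the transistor is saturated. With V_CE = 0.2 V, I_C = (V_CC − 0.2)/R_C = 9.2/10 = 0.92 mA.
Check: β·I_B = 9.44 mA > I_C = 0.92 mA, confirming saturation.

saturation; I_C ≈ 0.92 mA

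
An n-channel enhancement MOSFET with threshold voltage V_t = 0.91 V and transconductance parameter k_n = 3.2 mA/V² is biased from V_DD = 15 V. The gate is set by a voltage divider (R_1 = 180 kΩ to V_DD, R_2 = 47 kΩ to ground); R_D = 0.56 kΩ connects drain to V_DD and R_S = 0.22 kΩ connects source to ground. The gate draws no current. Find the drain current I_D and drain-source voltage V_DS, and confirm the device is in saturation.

V_G = V_DD·R_2/(R_1+R_2) = 15×47/227 = 3.11 V.
Assume saturation: I_D = (k_n/2)(V_GS − V_t)² with V_GS = V_G − I_D·R_S = 3.11 − 0.22·I_D.
Substituting gives 0.0774·I_D² − 2.55·I_D + 7.71 = 0, with roots I_D = 3.38 or 29.5 mA.
The root I_D = 29.5 mA gives V_GS = -3.38 V ≤ V_t, so take I_D = 3.38 mA.
Then V_GS = 2.36 V and V_DS = V_DD − I_D(R_D+R_S) = 15 − 3.38×0.78 = 12.4 V.
Saturation requires V_DS ≥ V_GS − V_t = 1.45 V; 12.4 ≥ 1.45 ✓.

I_D ≈ 3.4 mA, V_DS ≈ 12 V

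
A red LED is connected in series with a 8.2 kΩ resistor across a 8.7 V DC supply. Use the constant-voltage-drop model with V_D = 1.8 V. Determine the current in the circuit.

I ≈ 0.84 mA

KVL around the loop: 8.7 = V_D + I·R = 1.8 + I × 8.2 kΩ.
So I = (8.7 − 1.8) / 8.2 kΩ = 6.9 / 8.2 = 0.841 mA.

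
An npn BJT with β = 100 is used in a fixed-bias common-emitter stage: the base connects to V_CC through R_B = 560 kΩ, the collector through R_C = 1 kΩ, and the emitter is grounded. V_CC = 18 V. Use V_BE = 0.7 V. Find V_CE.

V_CE ≈ 15 V

Base loop: V_CC = I_B·R_B + V_BE, so I_B = (18 − 0.7)/560 kΩ = 0.0309 mA.
In the active region I_C = β·I_B = 100 × 0.0309 = 3.09 mA.
Collector loop: V_CE = V_CC − I_C·R_C = 18 − 3.09×1 = 14.9 V.
Since V_CE = 14.9 V > V_CE(sat) ≈ 0.2 V, the transistor is in the active region as assumed.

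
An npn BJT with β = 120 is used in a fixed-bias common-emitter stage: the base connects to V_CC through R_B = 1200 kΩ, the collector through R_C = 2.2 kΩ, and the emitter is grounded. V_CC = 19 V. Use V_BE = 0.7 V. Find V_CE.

Base loop: V_CC = I_B·R_B + V_BE, so I_B = (19 − 0.7)/1200 kΩ = 0.0153 mA.
In the active region I_C = β·I_B = 120 × 0.0153 = 1.83 mA.
Collector loop: V_CE = V_CC − I_C·R_C = 19 − 1.83×2.2 = 15 V.
Since V_CE = 15 V > V_CE(sat) ≈ 0.2 V, the transistor is in the active region as assumed.

V_CE ≈ 15 V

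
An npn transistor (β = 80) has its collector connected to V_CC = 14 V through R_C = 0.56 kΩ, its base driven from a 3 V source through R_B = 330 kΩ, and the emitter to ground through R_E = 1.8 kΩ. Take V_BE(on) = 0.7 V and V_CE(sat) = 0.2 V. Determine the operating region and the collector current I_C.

Assume active. Base-emitter loop: I_B = (V_BB − V_BE)/(R_B + (β+1)R_E) = (3 − 0.7)/(330 + 81×1.8) = 0.00483 mA.
I_C = β·I_B = 80×0.00483 = 0.387 mA.
V_CE = V_CC − I_C·R_C − I_E·R_E = 14 − 0.387×0.56 − 0.392×1.8 = 13.1 V > V_CE(sat), so the active-region assumption holds.

active; I_C ≈ 0.39 mA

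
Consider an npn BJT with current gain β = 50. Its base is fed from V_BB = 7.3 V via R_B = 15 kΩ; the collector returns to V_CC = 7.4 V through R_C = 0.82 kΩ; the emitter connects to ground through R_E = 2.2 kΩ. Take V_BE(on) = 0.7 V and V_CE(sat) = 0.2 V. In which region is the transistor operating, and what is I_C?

Assume active: I_B = (7.3 − 0.7)/(15 + 51×2.2) = 0.0519 mA, I_C = β·I_B = 2.59 mA.
Then V_CE = 7.4 − 2.59×0.82 − 2.65×2.2 = -0.549 V < 0.2 V — the active assumption fails.
Re-solve with V_CE = 0.2 V. KCL at the emitter: V_E/R_E = (V_BB−0.7−V_E)/R_B + (V_CC−0.2−V_E)/R_C, giving V_E = 5.3 V.
I_C = (V_CC − 0.2 − V_E)/R_C = (7.2 − 5.3)/0.82 = 2.32 mA.
Check: I_B = (6.6 − 5.3)/15 = 0.0869 mA, and β·I_B = 4.34 mA > I_C, confirming saturation.

saturation; I_C ≈ 2.3 mA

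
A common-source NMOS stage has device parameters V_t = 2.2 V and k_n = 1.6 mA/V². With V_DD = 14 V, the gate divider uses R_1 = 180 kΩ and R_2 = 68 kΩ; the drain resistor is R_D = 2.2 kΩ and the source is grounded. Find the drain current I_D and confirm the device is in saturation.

V_G = V_DD·R_2/(R_1+R_2) = 14×68/248 = 3.84 V. With the source grounded, V_GS = V_G = 3.84 V.
Assume saturation: I_D = (k_n/2)(V_GS − V_t)² = (1.6/2)×(3.84 − 2.2)² = 0.8×1.64² = 2.15 mA.
V_DS = V_DD − I_D·R_D = 14 − 2.15×2.2 = 9.27 V.
Saturation requires V_DS ≥ V_GS − V_t = 1.64 V; 9.27 ≥ 1.64 ✓.

I_D ≈ 2.1 mA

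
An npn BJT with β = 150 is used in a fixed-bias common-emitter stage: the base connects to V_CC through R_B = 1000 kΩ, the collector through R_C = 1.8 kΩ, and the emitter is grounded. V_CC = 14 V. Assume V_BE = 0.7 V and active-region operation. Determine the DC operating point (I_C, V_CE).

Base loop: V_CC = I_B·R_B + V_BE, so I_B = (14 − 0.7)/1000 kΩ = 0.0133 mA.
In the active region I_C = β·I_B = 150 × 0.0133 = 2 mA.
Collector loop: V_CE = V_CC − I_C·R_C = 14 − 2×1.8 = 10.4 V.
Since V_CE = 10.4 V > V_CE(sat) ≈ 0.2 V, the transistor is in the active region as assumed.

I_C ≈ 2 mA, V_CE ≈ 10 V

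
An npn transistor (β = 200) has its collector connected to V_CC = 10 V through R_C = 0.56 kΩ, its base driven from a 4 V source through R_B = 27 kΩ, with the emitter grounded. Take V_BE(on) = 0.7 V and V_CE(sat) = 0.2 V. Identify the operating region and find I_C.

saturation; I_C ≈ 18 mA

Assume active: I_B = (4 − 0.7)/27 = 0.122 mA, giving I_C = β·I_B = 24.4 mA.
But then V_CE = 10 − 24.4×0.56 = -3.69 V < V_CE(sat) = 0.2 V — impossible in the active region.
So the transistor is saturated. With V_CE = 0.2 V, I_C = (V_CC − 0.2)/R_C = 9.8/0.56 = 17.5 mA.
Check: β·I_B = 24.4 mA > I_C = 17.5 mA, confirming saturation.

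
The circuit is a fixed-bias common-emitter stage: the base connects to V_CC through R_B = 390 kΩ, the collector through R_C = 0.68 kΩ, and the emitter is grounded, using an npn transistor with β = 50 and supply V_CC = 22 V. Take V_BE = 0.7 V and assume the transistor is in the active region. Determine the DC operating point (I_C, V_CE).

I_C ≈ 2.7 mA, V_CE ≈ 20 V

Base loop: V_CC = I_B·R_B + V_BE, so I_B = (22 − 0.7)/390 kΩ = 0.0546 mA.
In the active region I_C = β·I_B = 50 × 0.0546 = 2.73 mA.
Collector loop: V_CE = V_CC − I_C·R_C = 22 − 2.73×0.68 = 20.1 V.
Since V_CE = 20.1 V > V_CE(sat) ≈ 0.2 V, the transistor is in the active region as assumed.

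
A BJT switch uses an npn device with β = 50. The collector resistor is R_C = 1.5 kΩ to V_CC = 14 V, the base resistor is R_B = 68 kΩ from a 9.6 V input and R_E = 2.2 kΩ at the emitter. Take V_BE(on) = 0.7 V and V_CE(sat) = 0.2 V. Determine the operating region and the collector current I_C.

active; I_C ≈ 2.5 mA

Assume active. Base-emitter loop: I_B = (V_BB − V_BE)/(R_B + (β+1)R_E) = (9.6 − 0.7)/(68 + 51×2.2) = 0.0494 mA.
I_C = β·I_B = 50×0.0494 = 2.47 mA.
V_CE = V_CC − I_C·R_C − I_E·R_E = 14 − 2.47×1.5 − 2.52×2.2 = 4.75 V > V_CE(sat), so the active-region assumption holds.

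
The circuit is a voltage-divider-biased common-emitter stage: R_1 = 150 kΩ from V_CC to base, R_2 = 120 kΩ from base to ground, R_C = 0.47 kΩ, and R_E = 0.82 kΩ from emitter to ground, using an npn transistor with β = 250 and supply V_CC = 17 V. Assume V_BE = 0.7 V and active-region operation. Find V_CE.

Thevenize the base divider: V_Th = V_CC·R_2/(R_1+R_2) = 17×120/270 = 7.56 V, R_Th = R_1‖R_2 = 66.7 kΩ.
Base-emitter loop: V_Th = I_B·R_Th + V_BE + (β+1)I_B·R_E, so I_B = (7.56 − 0.7) / (66.7 + 251×0.82) = 0.0252 mA.
I_C = β·I_B = 250×0.0252 = 6.29 mA, and I_E = (β+1)I_B = 6.31 mA.
V_CE = V_CC − I_C·R_C − I_E·R_E = 17 − 6.29×0.47 − 6.31×0.82 = 8.87 V.
V_CE = 8.87 V > 0.2 V confirms active-region operation.

V_CE ≈ 8.9 V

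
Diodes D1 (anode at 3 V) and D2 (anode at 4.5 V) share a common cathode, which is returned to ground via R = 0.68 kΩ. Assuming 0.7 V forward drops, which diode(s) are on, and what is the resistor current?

Only D2 conducts; I_R ≈ 5.6 mA

Assume both conduct. Then node N would need to be at both 3−0.7 = 2.3 V and 4.5−0.7 = 3.8 V, which is impossible.
Assume only D2 conducts: V_N = 4.5 − 0.7 = 3.8 V, so I_R = 3.8/0.68 = 5.59 mA.
Check D1: its anode-to-cathode voltage is 3 − 3.8 = -0.8 V < 0.7 V, so it is off. The assumption is consistent.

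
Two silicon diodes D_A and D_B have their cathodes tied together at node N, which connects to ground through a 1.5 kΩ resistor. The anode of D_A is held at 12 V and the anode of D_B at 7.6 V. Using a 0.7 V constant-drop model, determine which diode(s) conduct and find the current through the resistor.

Only D_A conducts; I_R ≈ 7.5 mA

Assume both conduct. Then node N would need to be at both 12−0.7 = 11.3 V and 7.6−0.7 = 6.9 V, which is impossible.
Assume only D_A conducts: V_N = 12 − 0.7 = 11.3 V, so I_R = 11.3/1.5 = 7.53 mA.
Check D_B: its anode-to-cathode voltage is 7.6 − 11.3 = -3.7 V < 0.7 V, so it is off. The assumption is consistent.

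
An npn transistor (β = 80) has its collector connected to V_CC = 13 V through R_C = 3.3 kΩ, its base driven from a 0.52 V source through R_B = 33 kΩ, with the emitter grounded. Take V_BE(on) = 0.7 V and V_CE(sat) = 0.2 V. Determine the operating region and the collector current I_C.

cutoff; I_C ≈ 0

V_BB = 0.52 V ≤ V_BE(on) = 0.7 V, so the base-emitter junction is not forward biased.
The transistor is in cutoff: I_B = I_C = 0.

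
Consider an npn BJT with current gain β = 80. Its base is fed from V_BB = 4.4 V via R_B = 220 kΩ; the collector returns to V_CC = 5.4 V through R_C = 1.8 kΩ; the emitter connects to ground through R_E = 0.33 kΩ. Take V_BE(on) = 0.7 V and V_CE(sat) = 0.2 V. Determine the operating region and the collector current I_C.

active; I_C ≈ 1.2 mA

Assume active. Base-emitter loop: I_B = (V_BB − V_BE)/(R_B + (β+1)R_E) = (4.4 − 0.7)/(220 + 81×0.33) = 0.015 mA.
I_C = β·I_B = 80×0.015 = 1.2 mA.
V_CE = V_CC − I_C·R_C − I_E·R_E = 5.4 − 1.2×1.8 − 1.21×0.33 = 2.84 V > V_CE(sat), so the active-region assumption holds.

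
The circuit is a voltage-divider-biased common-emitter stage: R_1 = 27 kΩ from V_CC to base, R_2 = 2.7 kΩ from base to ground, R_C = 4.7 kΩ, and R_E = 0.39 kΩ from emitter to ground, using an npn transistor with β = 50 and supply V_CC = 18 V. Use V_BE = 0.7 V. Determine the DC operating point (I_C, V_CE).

I_C ≈ 2.1 mA, V_CE ≈ 7.3 V

Thevenize the base divider: V_Th = V_CC·R_2/(R_1+R_2) = 18×2.7/29.7 = 1.64 V, R_Th = R_1‖R_2 = 2.45 kΩ.
Base-emitter loop: V_Th = I_B·R_Th + V_BE + (β+1)I_B·R_E, so I_B = (1.64 − 0.7) / (2.45 + 51×0.39) = 0.0419 mA.
I_C = β·I_B = 50×0.0419 = 2.1 mA, and I_E = (β+1)I_B = 2.14 mA.
V_CE = V_CC − I_C·R_C − I_E·R_E = 18 − 2.1×4.7 − 2.14×0.39 = 7.32 V.
V_CE = 7.32 V > 0.2 V confirms active-region operation.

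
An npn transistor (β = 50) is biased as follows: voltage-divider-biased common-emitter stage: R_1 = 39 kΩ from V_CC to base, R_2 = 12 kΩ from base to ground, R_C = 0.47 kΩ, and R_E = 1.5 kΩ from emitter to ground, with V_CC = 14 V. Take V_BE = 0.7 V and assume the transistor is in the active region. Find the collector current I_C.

Thevenize the base divider: V_Th = V_CC·R_2/(R_1+R_2) = 14×12/51 = 3.29 V, R_Th = R_1‖R_2 = 9.18 kΩ.
Base-emitter loop: V_Th = I_B·R_Th + V_BE + (β+1)I_B·R_E, so I_B = (3.29 − 0.7) / (9.18 + 51×1.5) = 0.0303 mA.
I_C = β·I_B = 50×0.0303 = 1.51 mA, and I_E = (β+1)I_B = 1.54 mA.
V_CE = V_CC − I_C·R_C − I_E·R_E = 14 − 1.51×0.47 − 1.54×1.5 = 11 V.
V_CE = 11 V > 0.2 V confirms active-region operation.

I_C ≈ 1.5 mA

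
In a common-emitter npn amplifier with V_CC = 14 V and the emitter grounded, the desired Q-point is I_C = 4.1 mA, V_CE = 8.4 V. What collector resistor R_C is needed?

R_C ≈ 1.4 kΩ

Collector loop: V_CC = I_C·R_C + V_CE.
R_C = (V_CC − V_CE)/I_C = (14 − 8.4)/4.1 = 1.37 kΩ.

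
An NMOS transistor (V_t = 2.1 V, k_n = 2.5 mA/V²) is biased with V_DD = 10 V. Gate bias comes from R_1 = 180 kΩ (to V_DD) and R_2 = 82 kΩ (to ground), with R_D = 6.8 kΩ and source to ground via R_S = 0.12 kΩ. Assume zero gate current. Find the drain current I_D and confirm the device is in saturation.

I_D ≈ 1 mA

V_G = V_DD·R_2/(R_1+R_2) = 10×82/262 = 3.13 V.
Assume saturation: I_D = (k_n/2)(V_GS − V_t)² with V_GS = V_G − I_D·R_S = 3.13 − 0.12·I_D.
Substituting gives 0.018·I_D² − 1.31·I_D + 1.33 = 0, with roots I_D = 1.03 or 71.7 mA.
The root I_D = 71.7 mA gives V_GS = -5.47 V ≤ V_t, so take I_D = 1.03 mA.
Then V_GS = 3.01 V and V_DS = V_DD − I_D(R_D+R_S) = 10 − 1.03×6.92 = 2.89 V.
Saturation requires V_DS ≥ V_GS − V_t = 0.907 V; 2.89 ≥ 0.907 ✓.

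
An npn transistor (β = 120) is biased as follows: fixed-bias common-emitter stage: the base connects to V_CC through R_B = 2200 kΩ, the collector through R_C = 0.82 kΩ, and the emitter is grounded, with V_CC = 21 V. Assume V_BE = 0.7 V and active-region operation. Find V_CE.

V_CE ≈ 20 V

Base loop: V_CC = I_B·R_B + V_BE, so I_B = (21 − 0.7)/2200 kΩ = 0.00923 mA.
In the active region I_C = β·I_B = 120 × 0.00923 = 1.11 mA.
Collector loop: V_CE = V_CC − I_C·R_C = 21 − 1.11×0.82 = 20.1 V.
Since V_CE = 20.1 V > V_CE(sat) ≈ 0.2 V, the transistor is in the active region as assumed.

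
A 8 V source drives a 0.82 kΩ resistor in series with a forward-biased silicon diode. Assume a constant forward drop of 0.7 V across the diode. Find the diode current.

I ≈ 8.9 mA

KVL around the loop: 8 = V_D + I·R = 0.7 + I × 0.82 kΩ.
So I = (8 − 0.7) / 0.82 kΩ = 7.3 / 0.82 = 8.9 mA.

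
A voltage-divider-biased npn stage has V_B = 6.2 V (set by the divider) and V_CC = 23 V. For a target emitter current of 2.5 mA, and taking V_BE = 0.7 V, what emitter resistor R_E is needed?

V_E = V_B − V_BE = 6.2 − 0.7 = 5.5 V.
R_E = V_E / I_E = 5.5 / 2.5 = 2.2 kΩ.

R_E ≈ 2.2 kΩ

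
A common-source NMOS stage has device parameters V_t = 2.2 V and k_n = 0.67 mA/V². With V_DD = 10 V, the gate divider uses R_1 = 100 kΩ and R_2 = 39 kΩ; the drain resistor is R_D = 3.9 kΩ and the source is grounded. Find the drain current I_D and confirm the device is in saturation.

V_G = V_DD·R_2/(R_1+R_2) = 10×39/139 = 2.81 V. With the source grounded, V_GS = V_G = 2.81 V.
Assume saturation: I_D = (k_n/2)(V_GS − V_t)² = (0.67/2)×(2.81 − 2.2)² = 0.335×0.606² = 0.123 mA.
V_DS = V_DD − I_D·R_D = 10 − 0.123×3.9 = 9.52 V.
Saturation requires V_DS ≥ V_GS − V_t = 0.606 V; 9.52 ≥ 0.606 ✓.

I_D ≈ 0.12 mA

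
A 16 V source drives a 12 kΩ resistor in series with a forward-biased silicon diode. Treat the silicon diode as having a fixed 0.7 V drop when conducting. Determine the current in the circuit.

I ≈ 1.3 mA

KVL around the loop: 16 = V_D + I·R = 0.7 + I × 12 kΩ.
So I = (16 − 0.7) / 12 kΩ = 15.3 / 12 = 1.28 mA.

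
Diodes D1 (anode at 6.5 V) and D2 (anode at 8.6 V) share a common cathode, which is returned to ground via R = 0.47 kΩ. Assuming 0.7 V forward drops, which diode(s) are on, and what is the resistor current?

Only D2 conducts; I_R ≈ 17 mA

Assume both conduct. Then node N would need to be at both 6.5−0.7 = 5.8 V and 8.6−0.7 = 7.9 V, which is impossible.
Assume only D2 conducts: V_N = 8.6 − 0.7 = 7.9 V, so I_R = 7.9/0.47 = 16.8 mA.
Check D1: its anode-to-cathode voltage is 6.5 − 7.9 = -1.4 V < 0.7 V, so it is off. The assumption is consistent.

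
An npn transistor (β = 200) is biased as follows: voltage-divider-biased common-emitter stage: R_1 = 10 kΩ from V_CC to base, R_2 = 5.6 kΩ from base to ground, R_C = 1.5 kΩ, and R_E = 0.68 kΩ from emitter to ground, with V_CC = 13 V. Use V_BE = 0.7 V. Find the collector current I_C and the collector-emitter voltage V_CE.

I_C ≈ 5.7 mA, V_CE ≈ 0.65 V

Thevenize the base divider: V_Th = V_CC·R_2/(R_1+R_2) = 13×5.6/15.6 = 4.67 V, R_Th = R_1‖R_2 = 3.59 kΩ.
Base-emitter loop: V_Th = I_B·R_Th + V_BE + (β+1)I_B·R_E, so I_B = (4.67 − 0.7) / (3.59 + 201×0.68) = 0.0283 mA.
I_C = β·I_B = 200×0.0283 = 5.66 mA, and I_E = (β+1)I_B = 5.68 mA.
V_CE = V_CC − I_C·R_C − I_E·R_E = 13 − 5.66×1.5 − 5.68×0.68 = 0.651 V.
V_CE = 0.651 V > 0.2 V confirms active-region operation.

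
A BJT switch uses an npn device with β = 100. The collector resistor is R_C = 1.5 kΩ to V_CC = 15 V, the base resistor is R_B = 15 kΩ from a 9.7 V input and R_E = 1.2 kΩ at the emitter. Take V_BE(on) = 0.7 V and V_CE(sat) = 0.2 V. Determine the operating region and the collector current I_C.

Assume active: I_B = (9.7 − 0.7)/(15 + 101×1.2) = 0.0661 mA, I_C = β·I_B = 6.61 mA.
Then V_CE = 15 − 6.61×1.5 − 6.67×1.2 = -2.92 V < 0.2 V — the active assumption fails.
Re-solve with V_CE = 0.2 V. KCL at the emitter: V_E/R_E = (V_BB−0.7−V_E)/R_B + (V_CC−0.2−V_E)/R_C, giving V_E = 6.68 V.
I_C = (V_CC − 0.2 − V_E)/R_C = (14.8 − 6.68)/1.5 = 5.41 mA.
Check: I_B = (9 − 6.68)/15 = 0.155 mA, and β·I_B = 15.5 mA > I_C, confirming saturation.

saturation; I_C ≈ 5.4 mA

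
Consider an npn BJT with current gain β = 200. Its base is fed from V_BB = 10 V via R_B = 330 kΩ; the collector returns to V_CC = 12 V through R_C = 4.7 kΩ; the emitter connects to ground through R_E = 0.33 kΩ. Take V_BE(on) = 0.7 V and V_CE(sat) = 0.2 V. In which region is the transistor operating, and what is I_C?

saturation; I_C ≈ 2.3 mA

Assume active: I_B = (10 − 0.7)/(330 + 201×0.33) = 0.0235 mA, I_C = β·I_B = 4.69 mA.
Then V_CE = 12 − 4.69×4.7 − 4.72×0.33 = -11.6 V < 0.2 V — the active assumption fails.
Re-solve with V_CE = 0.2 V. KCL at the emitter: V_E/R_E = (V_BB−0.7−V_E)/R_B + (V_CC−0.2−V_E)/R_C, giving V_E = 0.782 V.
I_C = (V_CC − 0.2 − V_E)/R_C = (11.8 − 0.782)/4.7 = 2.34 mA.
Check: I_B = (9.3 − 0.782)/330 = 0.0258 mA, and β·I_B = 5.16 mA > I_C, confirming saturation.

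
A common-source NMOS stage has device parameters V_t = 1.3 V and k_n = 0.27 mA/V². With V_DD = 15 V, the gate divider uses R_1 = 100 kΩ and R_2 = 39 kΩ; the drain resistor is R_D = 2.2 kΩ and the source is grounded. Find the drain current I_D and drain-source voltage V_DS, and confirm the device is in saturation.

V_G = V_DD·R_2/(R_1+R_2) = 15×39/139 = 4.21 V. With the source grounded, V_GS = V_G = 4.21 V.
Assume saturation: I_D = (k_n/2)(V_GS − V_t)² = (0.27/2)×(4.21 − 1.3)² = 0.135×2.91² = 1.14 mA.
V_DS = V_DD − I_D·R_D = 15 − 1.14×2.2 = 12.5 V.
Saturation requires V_DS ≥ V_GS − V_t = 2.91 V; 12.5 ≥ 2.91 ✓.

I_D ≈ 1.1 mA, V_DS ≈ 12 V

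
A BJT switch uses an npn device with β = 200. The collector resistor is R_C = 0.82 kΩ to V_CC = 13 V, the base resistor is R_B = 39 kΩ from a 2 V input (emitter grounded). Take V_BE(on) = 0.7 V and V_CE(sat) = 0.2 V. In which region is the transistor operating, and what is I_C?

Assume active. Base-emitter loop: I_B = (V_BB − V_BE)/R_B = (2 − 0.7)/39 = 0.0333 mA.
I_C = β·I_B = 200×0.0333 = 6.67 mA.
V_CE = V_CC − I_C·R_C = 13 − 6.67×0.82 = 7.53 V > V_CE(sat), so the active-region assumption holds.

active; I_C ≈ 6.7 mA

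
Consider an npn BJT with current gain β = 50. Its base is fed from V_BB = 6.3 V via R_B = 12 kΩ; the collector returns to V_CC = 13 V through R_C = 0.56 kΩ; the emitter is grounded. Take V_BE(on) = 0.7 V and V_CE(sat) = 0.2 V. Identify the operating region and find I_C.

Assume active: I_B = (6.3 − 0.7)/12 = 0.467 mA, giving I_C = β·I_B = 23.3 mA.
But then V_CE = 13 − 23.3×0.56 = -0.0667 V < V_CE(sat) = 0.2 V — impossible in the active region.
So the transistor is saturated. With V_CE = 0.2 V, I_C = (V_CC − 0.2)/R_C = 12.8/0.56 = 22.9 mA.
Check: β·I_B = 23.3 mA > I_C = 22.9 mA, confirming saturation.

saturation; I_C ≈ 23 mA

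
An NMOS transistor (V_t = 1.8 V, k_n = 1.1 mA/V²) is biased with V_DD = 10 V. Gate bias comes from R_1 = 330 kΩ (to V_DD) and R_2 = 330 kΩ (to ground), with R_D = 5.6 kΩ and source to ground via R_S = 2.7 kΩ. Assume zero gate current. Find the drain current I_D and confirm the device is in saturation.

V_G = V_DD·R_2/(R_1+R_2) = 10×330/660 = 5 V.
Assume saturation: I_D = (k_n/2)(V_GS − V_t)² with V_GS = V_G − I_D·R_S = 5 − 2.7·I_D.
Substituting gives 4.01·I_D² − 10.5·I_D + 5.63 = 0, with roots I_D = 0.752 or 1.87 mA.
The root I_D = 1.87 mA gives V_GS = -0.0428 V ≤ V_t, so take I_D = 0.752 mA.
Then V_GS = 2.97 V and V_DS = V_DD − I_D(R_D+R_S) = 10 − 0.752×8.3 = 3.76 V.
Saturation requires V_DS ≥ V_GS − V_t = 1.17 V; 3.76 ≥ 1.17 ✓.

I_D ≈ 0.75 mA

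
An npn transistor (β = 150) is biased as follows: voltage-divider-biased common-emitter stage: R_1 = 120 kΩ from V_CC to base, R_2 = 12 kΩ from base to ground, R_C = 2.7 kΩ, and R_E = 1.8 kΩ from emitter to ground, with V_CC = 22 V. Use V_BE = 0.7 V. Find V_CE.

Thevenize the base divider: V_Th = V_CC·R_2/(R_1+R_2) = 22×12/132 = 2 V, R_Th = R_1‖R_2 = 10.9 kΩ.
Base-emitter loop: V_Th = I_B·R_Th + V_BE + (β+1)I_B·R_E, so I_B = (2 − 0.7) / (10.9 + 151×1.8) = 0.0046 mA.
I_C = β·I_B = 150×0.0046 = 0.69 mA, and I_E = (β+1)I_B = 0.694 mA.
V_CE = V_CC − I_C·R_C − I_E·R_E = 22 − 0.69×2.7 − 0.694×1.8 = 18.9 V.
V_CE = 18.9 V > 0.2 V confirms active-region operation.

V_CE ≈ 19 V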